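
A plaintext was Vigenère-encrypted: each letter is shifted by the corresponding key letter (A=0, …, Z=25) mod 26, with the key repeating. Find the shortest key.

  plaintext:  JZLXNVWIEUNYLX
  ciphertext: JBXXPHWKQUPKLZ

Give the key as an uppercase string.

  i= 0: J-J =  0 → A
  i= 1: B-Z =  2 → C
  i= 2: X-L = 12 → M
  i= 3: X-X =  0 → A
  i= 4: P-N =  2 → C
  i= 5: H-V = 12 → M
  i= 6: W-W =  0 → A
  i= 7: K-I =  2 → C
  i= 8: Q-E = 12 → M
  i= 9: U-U =  0 → A
  i=10: P-N =  2 → C
  i=11: K-Y = 12 → M
  i=12: L-L =  0 → A
  i=13: Z-X =  2 → C
  shifts repeat with period 3: ACM

ACM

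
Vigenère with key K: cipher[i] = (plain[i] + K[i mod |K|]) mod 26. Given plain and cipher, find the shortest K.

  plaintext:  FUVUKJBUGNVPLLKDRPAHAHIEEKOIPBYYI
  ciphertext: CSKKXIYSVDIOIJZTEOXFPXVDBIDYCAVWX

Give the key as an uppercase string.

XYPQNZ

  i= 0: C-F = 23 → X
  i= 1: S-U = 24 → Y
  i= 2: K-V = 15 → P
  i= 3: K-U = 16 → Q
  i= 4: X-K = 13 → N
  i= 5: I-J = 25 → Z
  i= 6: Y-B = 23 → X
  i= 7: S-U = 24 → Y
  i= 8: V-G = 15 → P
  i= 9: D-N = 16 → Q
  i=10: I-V = 13 → N
  i=11: O-P = 25 → Z
  i=12: I-L = 23 → X
  i=13: J-L = 24 → Y
  i=14: Z-K = 15 → P
  i=15: T-D = 16 → Q
  i=16: E-R = 13 → N
  i=17: O-P = 25 → Z
  i=18: X-A = 23 → X
  i=19: F-H = 24 → Y
  i=20: P-A = 15 → P
  i=21: X-H = 16 → Q
  i=22: V-I = 13 → N
  i=23: D-E = 25 → Z
  i=24: B-E = 23 → X
  i=25: I-K = 24 → Y
  i=26: D-O = 15 → P
  i=27: Y-I = 16 → Q
  i=28: C-P = 13 → N
  i=29: A-B = 25 → Z
  i=30: V-Y = 23 → X
  i=31: W-Y = 24 → Y
  i=32: X-I = 15 → P
  shifts repeat with period 6: XYPQNZ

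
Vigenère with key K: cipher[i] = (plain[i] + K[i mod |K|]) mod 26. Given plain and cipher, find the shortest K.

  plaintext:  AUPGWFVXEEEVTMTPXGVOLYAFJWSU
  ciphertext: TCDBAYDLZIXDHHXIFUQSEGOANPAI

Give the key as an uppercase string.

TIOVE

  i= 0: T-A = 19 → T
  i= 1: C-U =  8 → I
  i= 2: D-P = 14 → O
  i= 3: B-G = 21 → V
  i= 4: A-W =  4 → E
  i= 5: Y-F = 19 → T
  i= 6: D-V =  8 → I
  i= 7: L-X = 14 → O
  i= 8: Z-E = 21 → V
  i= 9: I-E =  4 → E
  i=10: X-E = 19 → T
  i=11: D-V =  8 → I
  i=12: H-T = 14 → O
  i=13: H-M = 21 → V
  i=14: X-T =  4 → E
  i=15: I-P = 19 → T
  i=16: F-X =  8 → I
  i=17: U-G = 14 → O
  i=18: Q-V = 21 → V
  i=19: S-O =  4 → E
  i=20: E-L = 19 → T
  i=21: G-Y =  8 → I
  i=22: O-A = 14 → O
  i=23: A-F = 21 → V
  i=24: N-J =  4 → E
  i=25: P-W = 19 → T
  i=26: A-S =  8 → I
  i=27: I-U = 14 → O
  shifts repeat with period 5: TIOVE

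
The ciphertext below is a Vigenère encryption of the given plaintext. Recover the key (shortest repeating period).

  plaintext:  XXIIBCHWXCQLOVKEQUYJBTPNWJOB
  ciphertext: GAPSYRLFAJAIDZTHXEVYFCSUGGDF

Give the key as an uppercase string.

  i= 0: G-X =  9 → J
  i= 1: A-X =  3 → D
  i= 2: P-I =  7 → H
  i= 3: S-I = 10 → K
  i= 4: Y-B = 23 → X
  i= 5: R-C = 15 → P
  i= 6: L-H =  4 → E
  i= 7: F-W =  9 → J
  i= 8: A-X =  3 → D
  i= 9: J-C =  7 → H
  i=10: A-Q = 10 → K
  i=11: I-L = 23 → X
  i=12: D-O = 15 → P
  i=13: Z-V =  4 → E
  i=14: T-K =  9 → J
  i=15: H-E =  3 → D
  i=16: X-Q =  7 → H
  i=17: E-U = 10 → K
  i=18: V-Y = 23 → X
  i=19: Y-J = 15 → P
  i=20: F-B =  4 → E
  i=21: C-T =  9 → J
  i=22: S-P =  3 → D
  i=23: U-N =  7 → H
  i=24: G-W = 10 → K
  i=25: G-J = 23 → X
  i=26: D-O = 15 → P
  i=27: F-B =  4 → E
  shifts repeat with period 7: JDHKXPE

JDHKXPE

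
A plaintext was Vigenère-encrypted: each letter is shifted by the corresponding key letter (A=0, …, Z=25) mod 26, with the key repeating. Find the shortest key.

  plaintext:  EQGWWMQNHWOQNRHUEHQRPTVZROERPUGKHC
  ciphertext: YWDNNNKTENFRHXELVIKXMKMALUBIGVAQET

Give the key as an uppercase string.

UGXRRB

  i= 0: Y-E = 20 → U
  i= 1: W-Q =  6 → G
  i= 2: D-G = 23 → X
  i= 3: N-W = 17 → R
  i= 4: N-W = 17 → R
  i= 5: N-M =  1 → B
  i= 6: K-Q = 20 → U
  i= 7: T-N =  6 → G
  i= 8: E-H = 23 → X
  i= 9: N-W = 17 → R
  i=10: F-O = 17 → R
  i=11: R-Q =  1 → B
  i=12: H-N = 20 → U
  i=13: X-R =  6 → G
  i=14: E-H = 23 → X
  i=15: L-U = 17 → R
  i=16: V-E = 17 → R
  i=17: I-H =  1 → B
  i=18: K-Q = 20 → U
  i=19: X-R =  6 → G
  i=20: M-P = 23 → X
  i=21: K-T = 17 → R
  i=22: M-V = 17 → R
  i=23: A-Z =  1 → B
  i=24: L-R = 20 → U
  i=25: U-O =  6 → G
  i=26: B-E = 23 → X
  i=27: I-R = 17 → R
  i=28: G-P = 17 → R
  i=29: V-U =  1 → B
  i=30: A-G = 20 → U
  i=31: Q-K =  6 → G
  i=32: E-H = 23 → X
  i=33: T-C = 17 → R
  shifts repeat with period 6: UGXRRB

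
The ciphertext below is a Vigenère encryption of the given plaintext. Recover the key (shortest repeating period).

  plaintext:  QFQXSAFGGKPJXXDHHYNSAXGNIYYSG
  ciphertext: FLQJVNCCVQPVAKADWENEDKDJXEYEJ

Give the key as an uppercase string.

  i= 0: F-Q = 15 → P
  i= 1: L-F =  6 → G
  i= 2: Q-Q =  0 → A
  i= 3: J-X = 12 → M
  i= 4: V-S =  3 → D
  i= 5: N-A = 13 → N
  i= 6: C-F = 23 → X
  i= 7: C-G = 22 → W
  i= 8: V-G = 15 → P
  i= 9: Q-K =  6 → G
  i=10: P-P =  0 → A
  i=11: V-J = 12 → M
  i=12: A-X =  3 → D
  i=13: K-X = 13 → N
  i=14: A-D = 23 → X
  i=15: D-H = 22 → W
  i=16: W-H = 15 → P
  i=17: E-Y =  6 → G
  i=18: N-N =  0 → A
  i=19: E-S = 12 → M
  i=20: D-A =  3 → D
  i=21: K-X = 13 → N
  i=22: D-G = 23 → X
  i=23: J-N = 22 → W
  i=24: X-I = 15 → P
  i=25: E-Y =  6 → G
  i=26: Y-Y =  0 → A
  i=27: E-S = 12 → M
  i=28: J-G =  3 → D
  shifts repeat with period 8: PGAMDNXW

PGAMDNXW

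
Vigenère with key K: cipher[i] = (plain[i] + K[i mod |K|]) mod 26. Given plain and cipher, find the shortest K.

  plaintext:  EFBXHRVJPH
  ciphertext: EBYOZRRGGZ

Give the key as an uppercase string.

  i= 0: E-E =  0 → A
  i= 1: B-F = 22 → W
  i= 2: Y-B = 23 → X
  i= 3: O-X = 17 → R
  i= 4: Z-H = 18 → S
  i= 5: R-R =  0 → A
  i= 6: R-V = 22 → W
  i= 7: G-J = 23 → X
  i= 8: G-P = 17 → R
  i= 9: Z-H = 18 → S
  shifts repeat with period 5: AWXRS

AWXRS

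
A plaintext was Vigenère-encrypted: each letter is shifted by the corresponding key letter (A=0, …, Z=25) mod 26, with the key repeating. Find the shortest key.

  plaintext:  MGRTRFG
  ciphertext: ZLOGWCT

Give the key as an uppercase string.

NFX

  i= 0: Z-M = 13 → N
  i= 1: L-G =  5 → F
  i= 2: O-R = 23 → X
  i= 3: G-T = 13 → N
  i= 4: W-R =  5 → F
  i= 5: C-F = 23 → X
  i= 6: T-G = 13 → N
  shifts repeat with period 3: NFX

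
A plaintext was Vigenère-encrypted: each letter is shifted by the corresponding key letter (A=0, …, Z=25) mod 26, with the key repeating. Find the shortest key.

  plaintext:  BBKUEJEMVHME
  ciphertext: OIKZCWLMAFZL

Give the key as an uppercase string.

NHAFY

  i= 0: O-B = 13 → N
  i= 1: I-B =  7 → H
  i= 2: K-K =  0 → A
  i= 3: Z-U =  5 → F
  i= 4: C-E = 24 → Y
  i= 5: W-J = 13 → N
  i= 6: L-E =  7 → H
  i= 7: M-M =  0 → A
  i= 8: A-V =  5 → F
  i= 9: F-H = 24 → Y
  i=10: Z-M = 13 → N
  i=11: L-E =  7 → H
  shifts repeat with period 5: NHAFY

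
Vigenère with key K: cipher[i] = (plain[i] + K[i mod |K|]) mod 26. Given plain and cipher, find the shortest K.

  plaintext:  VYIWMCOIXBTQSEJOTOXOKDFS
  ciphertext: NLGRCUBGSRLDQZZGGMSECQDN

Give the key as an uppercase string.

  i= 0: N-V = 18 → S
  i= 1: L-Y = 13 → N
  i= 2: G-I = 24 → Y
  i= 3: R-W = 21 → V
  i= 4: C-M = 16 → Q
  i= 5: U-C = 18 → S
  i= 6: B-O = 13 → N
  i= 7: G-I = 24 → Y
  i= 8: S-X = 21 → V
  i= 9: R-B = 16 → Q
  i=10: L-T = 18 → S
  i=11: D-Q = 13 → N
  i=12: Q-S = 24 → Y
  i=13: Z-E = 21 → V
  i=14: Z-J = 16 → Q
  i=15: G-O = 18 → S
  i=16: G-T = 13 → N
  i=17: M-O = 24 → Y
  i=18: S-X = 21 → V
  i=19: E-O = 16 → Q
  i=20: C-K = 18 → S
  i=21: Q-D = 13 → N
  i=22: D-F = 24 → Y
  i=23: N-S = 21 → V
  shifts repeat with period 5: SNYVQ

SNYVQ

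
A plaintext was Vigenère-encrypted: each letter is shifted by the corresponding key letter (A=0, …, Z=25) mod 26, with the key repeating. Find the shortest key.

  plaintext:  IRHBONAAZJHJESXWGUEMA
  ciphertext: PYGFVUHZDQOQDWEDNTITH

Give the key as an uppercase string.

  i= 0: P-I =  7 → H
  i= 1: Y-R =  7 → H
  i= 2: G-H = 25 → Z
  i= 3: F-B =  4 → E
  i= 4: V-O =  7 → H
  i= 5: U-N =  7 → H
  i= 6: H-A =  7 → H
  i= 7: Z-A = 25 → Z
  i= 8: D-Z =  4 → E
  i= 9: Q-J =  7 → H
  i=10: O-H =  7 → H
  i=11: Q-J =  7 → H
  i=12: D-E = 25 → Z
  i=13: W-S =  4 → E
  i=14: E-X =  7 → H
  i=15: D-W =  7 → H
  i=16: N-G =  7 → H
  i=17: T-U = 25 → Z
  i=18: I-E =  4 → E
  i=19: T-M =  7 → H
  i=20: H-A =  7 → H
  shifts repeat with period 5: HHZEH

HHZEH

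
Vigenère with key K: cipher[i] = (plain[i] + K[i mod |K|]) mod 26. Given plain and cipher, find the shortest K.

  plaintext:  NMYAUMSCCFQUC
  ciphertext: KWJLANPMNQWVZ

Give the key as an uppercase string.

XKLLGB

  i= 0: K-N = 23 → X
  i= 1: W-M = 10 → K
  i= 2: J-Y = 11 → L
  i= 3: L-A = 11 → L
  i= 4: A-U =  6 → G
  i= 5: N-M =  1 → B
  i= 6: P-S = 23 → X
  i= 7: M-C = 10 → K
  i= 8: N-C = 11 → L
  i= 9: Q-F = 11 → L
  i=10: W-Q =  6 → G
  i=11: V-U =  1 → B
  i=12: Z-C = 23 → X
  shifts repeat with period 6: XKLLGB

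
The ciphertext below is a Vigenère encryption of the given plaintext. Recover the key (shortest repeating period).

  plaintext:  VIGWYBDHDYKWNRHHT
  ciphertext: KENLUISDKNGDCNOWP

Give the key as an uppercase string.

  i= 0: K-V = 15 → P
  i= 1: E-I = 22 → W
  i= 2: N-G =  7 → H
  i= 3: L-W = 15 → P
  i= 4: U-Y = 22 → W
  i= 5: I-B =  7 → H
  i= 6: S-D = 15 → P
  i= 7: D-H = 22 → W
  i= 8: K-D =  7 → H
  i= 9: N-Y = 15 → P
  i=10: G-K = 22 → W
  i=11: D-W =  7 → H
  i=12: C-N = 15 → P
  i=13: N-R = 22 → W
  i=14: O-H =  7 → H
  i=15: W-H = 15 → P
  i=16: P-T = 22 → W
  shifts repeat with period 3: PWH

PWH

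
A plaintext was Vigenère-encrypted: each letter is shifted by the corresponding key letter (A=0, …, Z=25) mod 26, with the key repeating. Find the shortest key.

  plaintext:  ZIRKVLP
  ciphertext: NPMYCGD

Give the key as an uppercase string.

OHV

  i= 0: N-Z = 14 → O
  i= 1: P-I =  7 → H
  i= 2: M-R = 21 → V
  i= 3: Y-K = 14 → O
  i= 4: C-V =  7 → H
  i= 5: G-L = 21 → V
  i= 6: D-P = 14 → O
  shifts repeat with period 3: OHV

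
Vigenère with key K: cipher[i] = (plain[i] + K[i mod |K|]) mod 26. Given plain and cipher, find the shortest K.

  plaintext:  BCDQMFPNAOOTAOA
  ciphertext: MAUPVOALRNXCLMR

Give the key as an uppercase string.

  i= 0: M-B = 11 → L
  i= 1: A-C = 24 → Y
  i= 2: U-D = 17 → R
  i= 3: P-Q = 25 → Z
  i= 4: V-M =  9 → J
  i= 5: O-F =  9 → J
  i= 6: A-P = 11 → L
  i= 7: L-N = 24 → Y
  i= 8: R-A = 17 → R
  i= 9: N-O = 25 → Z
  i=10: X-O =  9 → J
  i=11: C-T =  9 → J
  i=12: L-A = 11 → L
  i=13: M-O = 24 → Y
  i=14: R-A = 17 → R
  shifts repeat with period 6: LYRZJJ

LYRZJJ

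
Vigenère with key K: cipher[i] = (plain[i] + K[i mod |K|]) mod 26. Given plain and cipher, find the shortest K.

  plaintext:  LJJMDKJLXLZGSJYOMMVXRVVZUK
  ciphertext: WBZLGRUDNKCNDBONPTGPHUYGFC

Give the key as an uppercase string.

LSQZDH

  i= 0: W-L = 11 → L
  i= 1: B-J = 18 → S
  i= 2: Z-J = 16 → Q
  i= 3: L-M = 25 → Z
  i= 4: G-D =  3 → D
  i= 5: R-K =  7 → H
  i= 6: U-J = 11 → L
  i= 7: D-L = 18 → S
  i= 8: N-X = 16 → Q
  i= 9: K-L = 25 → Z
  i=10: C-Z =  3 → D
  i=11: N-G =  7 → H
  i=12: D-S = 11 → L
  i=13: B-J = 18 → S
  i=14: O-Y = 16 → Q
  i=15: N-O = 25 → Z
  i=16: P-M =  3 → D
  i=17: T-M =  7 → H
  i=18: G-V = 11 → L
  i=19: P-X = 18 → S
  i=20: H-R = 16 → Q
  i=21: U-V = 25 → Z
  i=22: Y-V =  3 → D
  i=23: G-Z =  7 → H
  i=24: F-U = 11 → L
  i=25: C-K = 18 → S
  shifts repeat with period 6: LSQZDH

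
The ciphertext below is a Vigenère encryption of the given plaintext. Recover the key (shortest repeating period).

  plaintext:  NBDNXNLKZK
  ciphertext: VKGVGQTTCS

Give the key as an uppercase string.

IJD

  i= 0: V-N =  8 → I
  i= 1: K-B =  9 → J
  i= 2: G-D =  3 → D
  i= 3: V-N =  8 → I
  i= 4: G-X =  9 → J
  i= 5: Q-N =  3 → D
  i= 6: T-L =  8 → I
  i= 7: T-K =  9 → J
  i= 8: C-Z =  3 → D
  i= 9: S-K =  8 → I
  shifts repeat with period 3: IJD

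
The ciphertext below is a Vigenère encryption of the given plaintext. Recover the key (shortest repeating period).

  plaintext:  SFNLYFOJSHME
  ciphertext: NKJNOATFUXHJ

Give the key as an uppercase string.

  i= 0: N-S = 21 → V
  i= 1: K-F =  5 → F
  i= 2: J-N = 22 → W
  i= 3: N-L =  2 → C
  i= 4: O-Y = 16 → Q
  i= 5: A-F = 21 → V
  i= 6: T-O =  5 → F
  i= 7: F-J = 22 → W
  i= 8: U-S =  2 → C
  i= 9: X-H = 16 → Q
  i=10: H-M = 21 → V
  i=11: J-E =  5 → F
  shifts repeat with period 5: VFWCQ

VFWCQ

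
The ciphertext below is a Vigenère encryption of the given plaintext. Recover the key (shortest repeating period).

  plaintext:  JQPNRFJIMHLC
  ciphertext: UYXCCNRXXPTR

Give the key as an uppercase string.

  i= 0: U-J = 11 → L
  i= 1: Y-Q =  8 → I
  i= 2: X-P =  8 → I
  i= 3: C-N = 15 → P
  i= 4: C-R = 11 → L
  i= 5: N-F =  8 → I
  i= 6: R-J =  8 → I
  i= 7: X-I = 15 → P
  i= 8: X-M = 11 → L
  i= 9: P-H =  8 → I
  i=10: T-L =  8 → I
  i=11: R-C = 15 → P
  shifts repeat with period 4: LIIP

LIIP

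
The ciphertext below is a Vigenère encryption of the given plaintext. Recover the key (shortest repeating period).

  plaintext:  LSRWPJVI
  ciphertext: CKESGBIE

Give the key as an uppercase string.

  i= 0: C-L = 17 → R
  i= 1: K-S = 18 → S
  i= 2: E-R = 13 → N
  i= 3: S-W = 22 → W
  i= 4: G-P = 17 → R
  i= 5: B-J = 18 → S
  i= 6: I-V = 13 → N
  i= 7: E-I = 22 → W
  shifts repeat with period 4: RSNW

RSNW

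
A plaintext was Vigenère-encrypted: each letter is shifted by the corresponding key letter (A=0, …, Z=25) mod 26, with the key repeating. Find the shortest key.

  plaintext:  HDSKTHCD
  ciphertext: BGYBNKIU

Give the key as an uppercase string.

UDGR

  i= 0: B-H = 20 → U
  i= 1: G-D =  3 → D
  i= 2: Y-S =  6 → G
  i= 3: B-K = 17 → R
  i= 4: N-T = 20 → U
  i= 5: K-H =  3 → D
  i= 6: I-C =  6 → G
  i= 7: U-D = 17 → R
  shifts repeat with period 4: UDGR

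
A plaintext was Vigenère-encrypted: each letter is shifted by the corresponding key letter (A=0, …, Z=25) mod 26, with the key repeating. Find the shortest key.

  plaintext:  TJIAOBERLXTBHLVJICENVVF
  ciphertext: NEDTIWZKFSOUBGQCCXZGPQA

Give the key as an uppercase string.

  i= 0: N-T = 20 → U
  i= 1: E-J = 21 → V
  i= 2: D-I = 21 → V
  i= 3: T-A = 19 → T
  i= 4: I-O = 20 → U
  i= 5: W-B = 21 → V
  i= 6: Z-E = 21 → V
  i= 7: K-R = 19 → T
  i= 8: F-L = 20 → U
  i= 9: S-X = 21 → V
  i=10: O-T = 21 → V
  i=11: U-B = 19 → T
  i=12: B-H = 20 → U
  i=13: G-L = 21 → V
  i=14: Q-V = 21 → V
  i=15: C-J = 19 → T
  i=16: C-I = 20 → U
  i=17: X-C = 21 → V
  i=18: Z-E = 21 → V
  i=19: G-N = 19 → T
  i=20: P-V = 20 → U
  i=21: Q-V = 21 → V
  i=22: A-F = 21 → V
  shifts repeat with period 4: UVVT

UVVT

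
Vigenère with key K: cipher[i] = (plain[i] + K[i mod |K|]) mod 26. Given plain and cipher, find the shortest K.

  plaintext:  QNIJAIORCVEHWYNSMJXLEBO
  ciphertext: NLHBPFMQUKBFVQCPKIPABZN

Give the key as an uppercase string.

  i= 0: N-Q = 23 → X
  i= 1: L-N = 24 → Y
  i= 2: H-I = 25 → Z
  i= 3: B-J = 18 → S
  i= 4: P-A = 15 → P
  i= 5: F-I = 23 → X
  i= 6: M-O = 24 → Y
  i= 7: Q-R = 25 → Z
  i= 8: U-C = 18 → S
  i= 9: K-V = 15 → P
  i=10: B-E = 23 → X
  i=11: F-H = 24 → Y
  i=12: V-W = 25 → Z
  i=13: Q-Y = 18 → S
  i=14: C-N = 15 → P
  i=15: P-S = 23 → X
  i=16: K-M = 24 → Y
  i=17: I-J = 25 → Z
  i=18: P-X = 18 → S
  i=19: A-L = 15 → P
  i=20: B-E = 23 → X
  i=21: Z-B = 24 → Y
  i=22: N-O = 25 → Z
  shifts repeat with period 5: XYZSP

XYZSP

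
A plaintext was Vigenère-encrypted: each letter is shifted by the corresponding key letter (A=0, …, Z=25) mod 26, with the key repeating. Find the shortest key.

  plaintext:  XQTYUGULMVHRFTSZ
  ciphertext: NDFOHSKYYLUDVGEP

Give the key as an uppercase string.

QNM

  i= 0: N-X = 16 → Q
  i= 1: D-Q = 13 → N
  i= 2: F-T = 12 → M
  i= 3: O-Y = 16 → Q
  i= 4: H-U = 13 → N
  i= 5: S-G = 12 → M
  i= 6: K-U = 16 → Q
  i= 7: Y-L = 13 → N
  i= 8: Y-M = 12 → M
  i= 9: L-V = 16 → Q
  i=10: U-H = 13 → N
  i=11: D-R = 12 → M
  i=12: V-F = 16 → Q
  i=13: G-T = 13 → N
  i=14: E-S = 12 → M
  i=15: P-Z = 16 → Q
  shifts repeat with period 3: QNM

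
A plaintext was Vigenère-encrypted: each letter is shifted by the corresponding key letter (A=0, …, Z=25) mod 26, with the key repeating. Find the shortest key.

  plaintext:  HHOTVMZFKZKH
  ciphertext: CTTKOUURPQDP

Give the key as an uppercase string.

  i= 0: C-H = 21 → V
  i= 1: T-H = 12 → M
  i= 2: T-O =  5 → F
  i= 3: K-T = 17 → R
  i= 4: O-V = 19 → T
  i= 5: U-M =  8 → I
  i= 6: U-Z = 21 → V
  i= 7: R-F = 12 → M
  i= 8: P-K =  5 → F
  i= 9: Q-Z = 17 → R
  i=10: D-K = 19 → T
  i=11: P-H =  8 → I
  shifts repeat with period 6: VMFRTI

VMFRTI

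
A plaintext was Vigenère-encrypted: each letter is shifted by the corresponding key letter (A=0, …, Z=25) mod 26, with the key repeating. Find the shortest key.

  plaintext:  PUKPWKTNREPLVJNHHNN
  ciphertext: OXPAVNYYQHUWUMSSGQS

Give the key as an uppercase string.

  i= 0: O-P = 25 → Z
  i= 1: X-U =  3 → D
  i= 2: P-K =  5 → F
  i= 3: A-P = 11 → L
  i= 4: V-W = 25 → Z
  i= 5: N-K =  3 → D
  i= 6: Y-T =  5 → F
  i= 7: Y-N = 11 → L
  i= 8: Q-R = 25 → Z
  i= 9: H-E =  3 → D
  i=10: U-P =  5 → F
  i=11: W-L = 11 → L
  i=12: U-V = 25 → Z
  i=13: M-J =  3 → D
  i=14: S-N =  5 → F
  i=15: S-H = 11 → L
  i=16: G-H = 25 → Z
  i=17: Q-N =  3 → D
  i=18: S-N =  5 → F
  shifts repeat with period 4: ZDFL

ZDFL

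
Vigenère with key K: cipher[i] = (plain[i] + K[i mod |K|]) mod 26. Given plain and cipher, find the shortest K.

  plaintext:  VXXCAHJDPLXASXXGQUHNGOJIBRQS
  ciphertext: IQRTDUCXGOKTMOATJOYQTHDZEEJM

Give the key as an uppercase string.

NTURD

  i= 0: I-V = 13 → N
  i= 1: Q-X = 19 → T
  i= 2: R-X = 20 → U
  i= 3: T-C = 17 → R
  i= 4: D-A =  3 → D
  i= 5: U-H = 13 → N
  i= 6: C-J = 19 → T
  i= 7: X-D = 20 → U
  i= 8: G-P = 17 → R
  i= 9: O-L =  3 → D
  i=10: K-X = 13 → N
  i=11: T-A = 19 → T
  i=12: M-S = 20 → U
  i=13: O-X = 17 → R
  i=14: A-X =  3 → D
  i=15: T-G = 13 → N
  i=16: J-Q = 19 → T
  i=17: O-U = 20 → U
  i=18: Y-H = 17 → R
  i=19: Q-N =  3 → D
  i=20: T-G = 13 → N
  i=21: H-O = 19 → T
  i=22: D-J = 20 → U
  i=23: Z-I = 17 → R
  i=24: E-B =  3 → D
  i=25: E-R = 13 → N
  i=26: J-Q = 19 → T
  i=27: M-S = 20 → U
  shifts repeat with period 5: NTURD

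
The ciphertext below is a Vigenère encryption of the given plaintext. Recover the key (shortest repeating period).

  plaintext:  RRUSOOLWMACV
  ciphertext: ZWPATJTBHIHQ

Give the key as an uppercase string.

IFV

  i= 0: Z-R =  8 → I
  i= 1: W-R =  5 → F
  i= 2: P-U = 21 → V
  i= 3: A-S =  8 → I
  i= 4: T-O =  5 → F
  i= 5: J-O = 21 → V
  i= 6: T-L =  8 → I
  i= 7: B-W =  5 → F
  i= 8: H-M = 21 → V
  i= 9: I-A =  8 → I
  i=10: H-C =  5 → F
  i=11: Q-V = 21 → V
  shifts repeat with period 3: IFV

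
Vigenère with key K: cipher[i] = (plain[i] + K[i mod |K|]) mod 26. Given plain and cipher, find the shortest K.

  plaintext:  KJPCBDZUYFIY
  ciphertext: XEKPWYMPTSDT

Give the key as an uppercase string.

  i= 0: X-K = 13 → N
  i= 1: E-J = 21 → V
  i= 2: K-P = 21 → V
  i= 3: P-C = 13 → N
  i= 4: W-B = 21 → V
  i= 5: Y-D = 21 → V
  i= 6: M-Z = 13 → N
  i= 7: P-U = 21 → V
  i= 8: T-Y = 21 → V
  i= 9: S-F = 13 → N
  i=10: D-I = 21 → V
  i=11: T-Y = 21 → V
  shifts repeat with period 3: NVV

NVV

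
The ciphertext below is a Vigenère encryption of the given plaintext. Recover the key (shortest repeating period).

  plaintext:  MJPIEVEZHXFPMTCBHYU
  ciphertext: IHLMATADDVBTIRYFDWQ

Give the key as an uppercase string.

  i= 0: I-M = 22 → W
  i= 1: H-J = 24 → Y
  i= 2: L-P = 22 → W
  i= 3: M-I =  4 → E
  i= 4: A-E = 22 → W
  i= 5: T-V = 24 → Y
  i= 6: A-E = 22 → W
  i= 7: D-Z =  4 → E
  i= 8: D-H = 22 → W
  i= 9: V-X = 24 → Y
  i=10: B-F = 22 → W
  i=11: T-P =  4 → E
  i=12: I-M = 22 → W
  i=13: R-T = 24 → Y
  i=14: Y-C = 22 → W
  i=15: F-B =  4 → E
  i=16: D-H = 22 → W
  i=17: W-Y = 24 → Y
  i=18: Q-U = 22 → W
  shifts repeat with period 4: WYWE

WYWE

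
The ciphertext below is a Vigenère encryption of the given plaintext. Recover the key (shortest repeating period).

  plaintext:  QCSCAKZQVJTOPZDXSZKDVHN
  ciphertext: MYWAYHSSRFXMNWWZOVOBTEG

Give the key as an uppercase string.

WWEYYXTC

  i= 0: M-Q = 22 → W
  i= 1: Y-C = 22 → W
  i= 2: W-S =  4 → E
  i= 3: A-C = 24 → Y
  i= 4: Y-A = 24 → Y
  i= 5: H-K = 23 → X
  i= 6: S-Z = 19 → T
  i= 7: S-Q =  2 → C
  i= 8: R-V = 22 → W
  i= 9: F-J = 22 → W
  i=10: X-T =  4 → E
  i=11: M-O = 24 → Y
  i=12: N-P = 24 → Y
  i=13: W-Z = 23 → X
  i=14: W-D = 19 → T
  i=15: Z-X =  2 → C
  i=16: O-S = 22 → W
  i=17: V-Z = 22 → W
  i=18: O-K =  4 → E
  i=19: B-D = 24 → Y
  i=20: T-V = 24 → Y
  i=21: E-H = 23 → X
  i=22: G-N = 19 → T
  shifts repeat with period 8: WWEYYXTC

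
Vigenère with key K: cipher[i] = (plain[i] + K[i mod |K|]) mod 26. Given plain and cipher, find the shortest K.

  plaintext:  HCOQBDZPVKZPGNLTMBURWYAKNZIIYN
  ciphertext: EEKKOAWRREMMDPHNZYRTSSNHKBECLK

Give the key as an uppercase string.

  i= 0: E-H = 23 → X
  i= 1: E-C =  2 → C
  i= 2: K-O = 22 → W
  i= 3: K-Q = 20 → U
  i= 4: O-B = 13 → N
  i= 5: A-D = 23 → X
  i= 6: W-Z = 23 → X
  i= 7: R-P =  2 → C
  i= 8: R-V = 22 → W
  i= 9: E-K = 20 → U
  i=10: M-Z = 13 → N
  i=11: M-P = 23 → X
  i=12: D-G = 23 → X
  i=13: P-N =  2 → C
  i=14: H-L = 22 → W
  i=15: N-T = 20 → U
  i=16: Z-M = 13 → N
  i=17: Y-B = 23 → X
  i=18: R-U = 23 → X
  i=19: T-R =  2 → C
  i=20: S-W = 22 → W
  i=21: S-Y = 20 → U
  i=22: N-A = 13 → N
  i=23: H-K = 23 → X
  i=24: K-N = 23 → X
  i=25: B-Z =  2 → C
  i=26: E-I = 22 → W
  i=27: C-I = 20 → U
  i=28: L-Y = 13 → N
  i=29: K-N = 23 → X
  shifts repeat with period 6: XCWUNX

XCWUNX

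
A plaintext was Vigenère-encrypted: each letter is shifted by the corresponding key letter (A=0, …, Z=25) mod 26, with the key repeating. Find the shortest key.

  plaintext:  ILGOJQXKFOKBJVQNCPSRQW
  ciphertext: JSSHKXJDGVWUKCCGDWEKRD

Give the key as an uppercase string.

  i= 0: J-I =  1 → B
  i= 1: S-L =  7 → H
  i= 2: S-G = 12 → M
  i= 3: H-O = 19 → T
  i= 4: K-J =  1 → B
  i= 5: X-Q =  7 → H
  i= 6: J-X = 12 → M
  i= 7: D-K = 19 → T
  i= 8: G-F =  1 → B
  i= 9: V-O =  7 → H
  i=10: W-K = 12 → M
  i=11: U-B = 19 → T
  i=12: K-J =  1 → B
  i=13: C-V =  7 → H
  i=14: C-Q = 12 → M
  i=15: G-N = 19 → T
  i=16: D-C =  1 → B
  i=17: W-P =  7 → H
  i=18: E-S = 12 → M
  i=19: K-R = 19 → T
  i=20: R-Q =  1 → B
  i=21: D-W =  7 → H
  shifts repeat with period 4: BHMT

BHMT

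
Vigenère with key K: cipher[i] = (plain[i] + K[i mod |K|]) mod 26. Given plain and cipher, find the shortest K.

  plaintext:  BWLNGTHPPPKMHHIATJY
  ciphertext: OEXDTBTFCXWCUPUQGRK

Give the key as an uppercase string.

  i= 0: O-B = 13 → N
  i= 1: E-W =  8 → I
  i= 2: X-L = 12 → M
  i= 3: D-N = 16 → Q
  i= 4: T-G = 13 → N
  i= 5: B-T =  8 → I
  i= 6: T-H = 12 → M
  i= 7: F-P = 16 → Q
  i= 8: C-P = 13 → N
  i= 9: X-P =  8 → I
  i=10: W-K = 12 → M
  i=11: C-M = 16 → Q
  i=12: U-H = 13 → N
  i=13: P-H =  8 → I
  i=14: U-I = 12 → M
  i=15: Q-A = 16 → Q
  i=16: G-T = 13 → N
  i=17: R-J =  8 → I
  i=18: K-Y = 12 → M
  shifts repeat with period 4: NIMQ

NIMQ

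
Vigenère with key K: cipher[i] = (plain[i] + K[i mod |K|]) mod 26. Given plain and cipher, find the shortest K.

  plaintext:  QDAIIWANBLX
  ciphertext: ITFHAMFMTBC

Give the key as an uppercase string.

  i= 0: I-Q = 18 → S
  i= 1: T-D = 16 → Q
  i= 2: F-A =  5 → F
  i= 3: H-I = 25 → Z
  i= 4: A-I = 18 → S
  i= 5: M-W = 16 → Q
  i= 6: F-A =  5 → F
  i= 7: M-N = 25 → Z
  i= 8: T-B = 18 → S
  i= 9: B-L = 16 → Q
  i=10: C-X =  5 → F
  shifts repeat with period 4: SQFZ

SQFZ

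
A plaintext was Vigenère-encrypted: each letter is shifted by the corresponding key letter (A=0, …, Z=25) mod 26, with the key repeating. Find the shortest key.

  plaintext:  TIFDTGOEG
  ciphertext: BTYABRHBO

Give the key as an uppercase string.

ILTX

  i= 0: B-T =  8 → I
  i= 1: T-I = 11 → L
  i= 2: Y-F = 19 → T
  i= 3: A-D = 23 → X
  i= 4: B-T =  8 → I
  i= 5: R-G = 11 → L
  i= 6: H-O = 19 → T
  i= 7: B-E = 23 → X
  i= 8: O-G =  8 → I
  shifts repeat with period 4: ILTX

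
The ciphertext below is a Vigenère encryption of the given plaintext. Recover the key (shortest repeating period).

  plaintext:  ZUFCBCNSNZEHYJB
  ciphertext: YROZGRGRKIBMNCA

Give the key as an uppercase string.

  i= 0: Y-Z = 25 → Z
  i= 1: R-U = 23 → X
  i= 2: O-F =  9 → J
  i= 3: Z-C = 23 → X
  i= 4: G-B =  5 → F
  i= 5: R-C = 15 → P
  i= 6: G-N = 19 → T
  i= 7: R-S = 25 → Z
  i= 8: K-N = 23 → X
  i= 9: I-Z =  9 → J
  i=10: B-E = 23 → X
  i=11: M-H =  5 → F
  i=12: N-Y = 15 → P
  i=13: C-J = 19 → T
  i=14: A-B = 25 → Z
  shifts repeat with period 7: ZXJXFPT

ZXJXFPT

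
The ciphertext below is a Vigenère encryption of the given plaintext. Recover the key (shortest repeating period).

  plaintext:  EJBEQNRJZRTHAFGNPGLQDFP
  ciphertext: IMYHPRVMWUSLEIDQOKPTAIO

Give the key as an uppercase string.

EDXDZE

  i= 0: I-E =  4 → E
  i= 1: M-J =  3 → D
  i= 2: Y-B = 23 → X
  i= 3: H-E =  3 → D
  i= 4: P-Q = 25 → Z
  i= 5: R-N =  4 → E
  i= 6: V-R =  4 → E
  i= 7: M-J =  3 → D
  i= 8: W-Z = 23 → X
  i= 9: U-R =  3 → D
  i=10: S-T = 25 → Z
  i=11: L-H =  4 → E
  i=12: E-A =  4 → E
  i=13: I-F =  3 → D
  i=14: D-G = 23 → X
  i=15: Q-N =  3 → D
  i=16: O-P = 25 → Z
  i=17: K-G =  4 → E
  i=18: P-L =  4 → E
  i=19: T-Q =  3 → D
  i=20: A-D = 23 → X
  i=21: I-F =  3 → D
  i=22: O-P = 25 → Z
  shifts repeat with period 6: EDXDZE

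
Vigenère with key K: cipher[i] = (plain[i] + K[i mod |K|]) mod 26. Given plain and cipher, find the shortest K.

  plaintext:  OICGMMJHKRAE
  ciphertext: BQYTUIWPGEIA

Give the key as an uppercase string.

NIW

  i= 0: B-O = 13 → N
  i= 1: Q-I =  8 → I
  i= 2: Y-C = 22 → W
  i= 3: T-G = 13 → N
  i= 4: U-M =  8 → I
  i= 5: I-M = 22 → W
  i= 6: W-J = 13 → N
  i= 7: P-H =  8 → I
  i= 8: G-K = 22 → W
  i= 9: E-R = 13 → N
  i=10: I-A =  8 → I
  i=11: A-E = 22 → W
  shifts repeat with period 3: NIW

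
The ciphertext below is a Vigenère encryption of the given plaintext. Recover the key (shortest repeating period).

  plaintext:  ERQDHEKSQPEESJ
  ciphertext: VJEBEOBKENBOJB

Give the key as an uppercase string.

  i= 0: V-E = 17 → R
  i= 1: J-R = 18 → S
  i= 2: E-Q = 14 → O
  i= 3: B-D = 24 → Y
  i= 4: E-H = 23 → X
  i= 5: O-E = 10 → K
  i= 6: B-K = 17 → R
  i= 7: K-S = 18 → S
  i= 8: E-Q = 14 → O
  i= 9: N-P = 24 → Y
  i=10: B-E = 23 → X
  i=11: O-E = 10 → K
  i=12: J-S = 17 → R
  i=13: B-J = 18 → S
  shifts repeat with period 6: RSOYXK

RSOYXK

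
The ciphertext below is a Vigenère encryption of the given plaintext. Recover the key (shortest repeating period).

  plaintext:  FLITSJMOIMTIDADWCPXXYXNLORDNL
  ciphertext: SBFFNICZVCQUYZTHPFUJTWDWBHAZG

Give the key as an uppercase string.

  i= 0: S-F = 13 → N
  i= 1: B-L = 16 → Q
  i= 2: F-I = 23 → X
  i= 3: F-T = 12 → M
  i= 4: N-S = 21 → V
  i= 5: I-J = 25 → Z
  i= 6: C-M = 16 → Q
  i= 7: Z-O = 11 → L
  i= 8: V-I = 13 → N
  i= 9: C-M = 16 → Q
  i=10: Q-T = 23 → X
  i=11: U-I = 12 → M
  i=12: Y-D = 21 → V
  i=13: Z-A = 25 → Z
  i=14: T-D = 16 → Q
  i=15: H-W = 11 → L
  i=16: P-C = 13 → N
  i=17: F-P = 16 → Q
  i=18: U-X = 23 → X
  i=19: J-X = 12 → M
  i=20: T-Y = 21 → V
  i=21: W-X = 25 → Z
  i=22: D-N = 16 → Q
  i=23: W-L = 11 → L
  i=24: B-O = 13 → N
  i=25: H-R = 16 → Q
  i=26: A-D = 23 → X
  i=27: Z-N = 12 → M
  i=28: G-L = 21 → V
  shifts repeat with period 8: NQXMVZQL

NQXMVZQL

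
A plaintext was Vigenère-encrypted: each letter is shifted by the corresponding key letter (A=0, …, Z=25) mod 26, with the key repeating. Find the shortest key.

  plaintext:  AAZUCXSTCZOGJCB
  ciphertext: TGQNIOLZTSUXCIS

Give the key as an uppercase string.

TGR

  i= 0: T-A = 19 → T
  i= 1: G-A =  6 → G
  i= 2: Q-Z = 17 → R
  i= 3: N-U = 19 → T
  i= 4: I-C =  6 → G
  i= 5: O-X = 17 → R
  i= 6: L-S = 19 → T
  i= 7: Z-T =  6 → G
  i= 8: T-C = 17 → R
  i= 9: S-Z = 19 → T
  i=10: U-O =  6 → G
  i=11: X-G = 17 → R
  i=12: C-J = 19 → T
  i=13: I-C =  6 → G
  i=14: S-B = 17 → R
  shifts repeat with period 3: TGR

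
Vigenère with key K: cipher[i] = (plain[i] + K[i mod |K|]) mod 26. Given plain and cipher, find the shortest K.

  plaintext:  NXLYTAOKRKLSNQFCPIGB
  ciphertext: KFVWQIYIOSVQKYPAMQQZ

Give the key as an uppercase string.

  i= 0: K-N = 23 → X
  i= 1: F-X =  8 → I
  i= 2: V-L = 10 → K
  i= 3: W-Y = 24 → Y
  i= 4: Q-T = 23 → X
  i= 5: I-A =  8 → I
  i= 6: Y-O = 10 → K
  i= 7: I-K = 24 → Y
  i= 8: O-R = 23 → X
  i= 9: S-K =  8 → I
  i=10: V-L = 10 → K
  i=11: Q-S = 24 → Y
  i=12: K-N = 23 → X
  i=13: Y-Q =  8 → I
  i=14: P-F = 10 → K
  i=15: A-C = 24 → Y
  i=16: M-P = 23 → X
  i=17: Q-I =  8 → I
  i=18: Q-G = 10 → K
  i=19: Z-B = 24 → Y
  shifts repeat with period 4: XIKY

XIKY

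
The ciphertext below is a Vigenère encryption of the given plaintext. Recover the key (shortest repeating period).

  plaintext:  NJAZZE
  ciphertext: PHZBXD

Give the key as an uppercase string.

  i= 0: P-N =  2 → C
  i= 1: H-J = 24 → Y
  i= 2: Z-A = 25 → Z
  i= 3: B-Z =  2 → C
  i= 4: X-Z = 24 → Y
  i= 5: D-E = 25 → Z
  shifts repeat with period 3: CYZ

CYZ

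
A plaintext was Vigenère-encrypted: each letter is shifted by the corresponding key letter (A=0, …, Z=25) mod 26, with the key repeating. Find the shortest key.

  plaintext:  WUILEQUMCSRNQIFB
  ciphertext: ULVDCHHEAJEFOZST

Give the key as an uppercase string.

  i= 0: U-W = 24 → Y
  i= 1: L-U = 17 → R
  i= 2: V-I = 13 → N
  i= 3: D-L = 18 → S
  i= 4: C-E = 24 → Y
  i= 5: H-Q = 17 → R
  i= 6: H-U = 13 → N
  i= 7: E-M = 18 → S
  i= 8: A-C = 24 → Y
  i= 9: J-S = 17 → R
  i=10: E-R = 13 → N
  i=11: F-N = 18 → S
  i=12: O-Q = 24 → Y
  i=13: Z-I = 17 → R
  i=14: S-F = 13 → N
  i=15: T-B = 18 → S
  shifts repeat with period 4: YRNS

YRNS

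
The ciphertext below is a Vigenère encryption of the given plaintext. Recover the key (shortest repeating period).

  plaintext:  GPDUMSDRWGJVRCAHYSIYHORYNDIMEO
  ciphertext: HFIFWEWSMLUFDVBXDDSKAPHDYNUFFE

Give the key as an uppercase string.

BQFLKMT

  i= 0: H-G =  1 → B
  i= 1: F-P = 16 → Q
  i= 2: I-D =  5 → F
  i= 3: F-U = 11 → L
  i= 4: W-M = 10 → K
  i= 5: E-S = 12 → M
  i= 6: W-D = 19 → T
  i= 7: S-R =  1 → B
  i= 8: M-W = 16 → Q
  i= 9: L-G =  5 → F
  i=10: U-J = 11 → L
  i=11: F-V = 10 → K
  i=12: D-R = 12 → M
  i=13: V-C = 19 → T
  i=14: B-A =  1 → B
  i=15: X-H = 16 → Q
  i=16: D-Y =  5 → F
  i=17: D-S = 11 → L
  i=18: S-I = 10 → K
  i=19: K-Y = 12 → M
  i=20: A-H = 19 → T
  i=21: P-O =  1 → B
  i=22: H-R = 16 → Q
  i=23: D-Y =  5 → F
  i=24: Y-N = 11 → L
  i=25: N-D = 10 → K
  i=26: U-I = 12 → M
  i=27: F-M = 19 → T
  i=28: F-E =  1 → B
  i=29: E-O = 16 → Q
  shifts repeat with period 7: BQFLKMT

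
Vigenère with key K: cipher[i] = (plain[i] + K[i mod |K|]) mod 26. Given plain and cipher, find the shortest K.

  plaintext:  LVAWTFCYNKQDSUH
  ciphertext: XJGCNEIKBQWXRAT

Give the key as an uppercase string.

MOGGUZG

  i= 0: X-L = 12 → M
  i= 1: J-V = 14 → O
  i= 2: G-A =  6 → G
  i= 3: C-W =  6 → G
  i= 4: N-T = 20 → U
  i= 5: E-F = 25 → Z
  i= 6: I-C =  6 → G
  i= 7: K-Y = 12 → M
  i= 8: B-N = 14 → O
  i= 9: Q-K =  6 → G
  i=10: W-Q =  6 → G
  i=11: X-D = 20 → U
  i=12: R-S = 25 → Z
  i=13: A-U =  6 → G
  i=14: T-H = 12 → M
  shifts repeat with period 7: MOGGUZG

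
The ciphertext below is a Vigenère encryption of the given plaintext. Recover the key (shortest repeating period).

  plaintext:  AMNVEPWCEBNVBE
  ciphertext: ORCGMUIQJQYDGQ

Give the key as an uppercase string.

  i= 0: O-A = 14 → O
  i= 1: R-M =  5 → F
  i= 2: C-N = 15 → P
  i= 3: G-V = 11 → L
  i= 4: M-E =  8 → I
  i= 5: U-P =  5 → F
  i= 6: I-W = 12 → M
  i= 7: Q-C = 14 → O
  i= 8: J-E =  5 → F
  i= 9: Q-B = 15 → P
  i=10: Y-N = 11 → L
  i=11: D-V =  8 → I
  i=12: G-B =  5 → F
  i=13: Q-E = 12 → M
  shifts repeat with period 7: OFPLIFM

OFPLIFM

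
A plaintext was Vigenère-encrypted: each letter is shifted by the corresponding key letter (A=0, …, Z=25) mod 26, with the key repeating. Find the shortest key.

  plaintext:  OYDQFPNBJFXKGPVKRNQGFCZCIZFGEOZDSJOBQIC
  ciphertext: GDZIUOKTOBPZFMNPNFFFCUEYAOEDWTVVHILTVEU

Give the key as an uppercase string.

  i= 0: G-O = 18 → S
  i= 1: D-Y =  5 → F
  i= 2: Z-D = 22 → W
  i= 3: I-Q = 18 → S
  i= 4: U-F = 15 → P
  i= 5: O-P = 25 → Z
  i= 6: K-N = 23 → X
  i= 7: T-B = 18 → S
  i= 8: O-J =  5 → F
  i= 9: B-F = 22 → W
  i=10: P-X = 18 → S
  i=11: Z-K = 15 → P
  i=12: F-G = 25 → Z
  i=13: M-P = 23 → X
  i=14: N-V = 18 → S
  i=15: P-K =  5 → F
  i=16: N-R = 22 → W
  i=17: F-N = 18 → S
  i=18: F-Q = 15 → P
  i=19: F-G = 25 → Z
  i=20: C-F = 23 → X
  i=21: U-C = 18 → S
  i=22: E-Z =  5 → F
  i=23: Y-C = 22 → W
  i=24: A-I = 18 → S
  i=25: O-Z = 15 → P
  i=26: E-F = 25 → Z
  i=27: D-G = 23 → X
  i=28: W-E = 18 → S
  i=29: T-O =  5 → F
  i=30: V-Z = 22 → W
  i=31: V-D = 18 → S
  i=32: H-S = 15 → P
  i=33: I-J = 25 → Z
  i=34: L-O = 23 → X
  i=35: T-B = 18 → S
  i=36: V-Q =  5 → F
  i=37: E-I = 22 → W
  i=38: U-C = 18 → S
  shifts repeat with period 7: SFWSPZX

SFWSPZX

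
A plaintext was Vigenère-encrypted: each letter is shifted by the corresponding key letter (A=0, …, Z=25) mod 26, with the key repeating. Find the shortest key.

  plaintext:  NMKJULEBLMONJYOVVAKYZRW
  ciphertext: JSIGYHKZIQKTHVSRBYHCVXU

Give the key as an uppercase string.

WGYXE

  i= 0: J-N = 22 → W
  i= 1: S-M =  6 → G
  i= 2: I-K = 24 → Y
  i= 3: G-J = 23 → X
  i= 4: Y-U =  4 → E
  i= 5: H-L = 22 → W
  i= 6: K-E =  6 → G
  i= 7: Z-B = 24 → Y
  i= 8: I-L = 23 → X
  i= 9: Q-M =  4 → E
  i=10: K-O = 22 → W
  i=11: T-N =  6 → G
  i=12: H-J = 24 → Y
  i=13: V-Y = 23 → X
  i=14: S-O =  4 → E
  i=15: R-V = 22 → W
  i=16: B-V =  6 → G
  i=17: Y-A = 24 → Y
  i=18: H-K = 23 → X
  i=19: C-Y =  4 → E
  i=20: V-Z = 22 → W
  i=21: X-R =  6 → G
  i=22: U-W = 24 → Y
  shifts repeat with period 5: WGYXE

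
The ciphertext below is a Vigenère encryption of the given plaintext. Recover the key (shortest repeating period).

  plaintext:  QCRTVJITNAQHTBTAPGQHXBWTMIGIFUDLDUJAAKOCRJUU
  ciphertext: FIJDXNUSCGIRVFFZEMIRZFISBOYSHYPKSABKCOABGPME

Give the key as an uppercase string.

PGSKCEMZ

  i= 0: F-Q = 15 → P
  i= 1: I-C =  6 → G
  i= 2: J-R = 18 → S
  i= 3: D-T = 10 → K
  i= 4: X-V =  2 → C
  i= 5: N-J =  4 → E
  i= 6: U-I = 12 → M
  i= 7: S-T = 25 → Z
  i= 8: C-N = 15 → P
  i= 9: G-A =  6 → G
  i=10: I-Q = 18 → S
  i=11: R-H = 10 → K
  i=12: V-T =  2 → C
  i=13: F-B =  4 → E
  i=14: F-T = 12 → M
  i=15: Z-A = 25 → Z
  i=16: E-P = 15 → P
  i=17: M-G =  6 → G
  i=18: I-Q = 18 → S
  i=19: R-H = 10 → K
  i=20: Z-X =  2 → C
  i=21: F-B =  4 → E
  i=22: I-W = 12 → M
  i=23: S-T = 25 → Z
  i=24: B-M = 15 → P
  i=25: O-I =  6 → G
  i=26: Y-G = 18 → S
  i=27: S-I = 10 → K
  i=28: H-F =  2 → C
  i=29: Y-U =  4 → E
  i=30: P-D = 12 → M
  i=31: K-L = 25 → Z
  i=32: S-D = 15 → P
  i=33: A-U =  6 → G
  i=34: B-J = 18 → S
  i=35: K-A = 10 → K
  i=36: C-A =  2 → C
  i=37: O-K =  4 → E
  i=38: A-O = 12 → M
  i=39: B-C = 25 → Z
  i=40: G-R = 15 → P
  i=41: P-J =  6 → G
  i=42: M-U = 18 → S
  i=43: E-U = 10 → K
  shifts repeat with period 8: PGSKCEMZ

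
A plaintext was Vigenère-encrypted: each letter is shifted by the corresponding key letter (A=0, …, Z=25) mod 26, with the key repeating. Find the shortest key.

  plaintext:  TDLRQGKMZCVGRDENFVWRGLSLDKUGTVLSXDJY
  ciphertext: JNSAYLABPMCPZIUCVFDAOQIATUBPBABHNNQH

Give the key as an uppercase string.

QKHJIFQP

  i= 0: J-T = 16 → Q
  i= 1: N-D = 10 → K
  i= 2: S-L =  7 → H
  i= 3: A-R =  9 → J
  i= 4: Y-Q =  8 → I
  i= 5: L-G =  5 → F
  i= 6: A-K = 16 → Q
  i= 7: B-M = 15 → P
  i= 8: P-Z = 16 → Q
  i= 9: M-C = 10 → K
  i=10: C-V =  7 → H
  i=11: P-G =  9 → J
  i=12: Z-R =  8 → I
  i=13: I-D =  5 → F
  i=14: U-E = 16 → Q
  i=15: C-N = 15 → P
  i=16: V-F = 16 → Q
  i=17: F-V = 10 → K
  i=18: D-W =  7 → H
  i=19: A-R =  9 → J
  i=20: O-G =  8 → I
  i=21: Q-L =  5 → F
  i=22: I-S = 16 → Q
  i=23: A-L = 15 → P
  i=24: T-D = 16 → Q
  i=25: U-K = 10 → K
  i=26: B-U =  7 → H
  i=27: P-G =  9 → J
  i=28: B-T =  8 → I
  i=29: A-V =  5 → F
  i=30: B-L = 16 → Q
  i=31: H-S = 15 → P
  i=32: N-X = 16 → Q
  i=33: N-D = 10 → K
  i=34: Q-J =  7 → H
  i=35: H-Y =  9 → J
  shifts repeat with period 8: QKHJIFQP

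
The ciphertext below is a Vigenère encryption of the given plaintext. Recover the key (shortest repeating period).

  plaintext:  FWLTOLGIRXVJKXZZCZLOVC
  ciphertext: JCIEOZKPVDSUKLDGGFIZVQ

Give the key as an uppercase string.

  i= 0: J-F =  4 → E
  i= 1: C-W =  6 → G
  i= 2: I-L = 23 → X
  i= 3: E-T = 11 → L
  i= 4: O-O =  0 → A
  i= 5: Z-L = 14 → O
  i= 6: K-G =  4 → E
  i= 7: P-I =  7 → H
  i= 8: V-R =  4 → E
  i= 9: D-X =  6 → G
  i=10: S-V = 23 → X
  i=11: U-J = 11 → L
  i=12: K-K =  0 → A
  i=13: L-X = 14 → O
  i=14: D-Z =  4 → E
  i=15: G-Z =  7 → H
  i=16: G-C =  4 → E
  i=17: F-Z =  6 → G
  i=18: I-L = 23 → X
  i=19: Z-O = 11 → L
  i=20: V-V =  0 → A
  i=21: Q-C = 14 → O
  shifts repeat with period 8: EGXLAOEH

EGXLAOEH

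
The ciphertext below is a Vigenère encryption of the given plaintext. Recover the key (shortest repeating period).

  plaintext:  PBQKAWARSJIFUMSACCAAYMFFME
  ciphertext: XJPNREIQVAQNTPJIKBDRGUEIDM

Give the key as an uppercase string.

IIZDR

  i= 0: X-P =  8 → I
  i= 1: J-B =  8 → I
  i= 2: P-Q = 25 → Z
  i= 3: N-K =  3 → D
  i= 4: R-A = 17 → R
  i= 5: E-W =  8 → I
  i= 6: I-A =  8 → I
  i= 7: Q-R = 25 → Z
  i= 8: V-S =  3 → D
  i= 9: A-J = 17 → R
  i=10: Q-I =  8 → I
  i=11: N-F =  8 → I
  i=12: T-U = 25 → Z
  i=13: P-M =  3 → D
  i=14: J-S = 17 → R
  i=15: I-A =  8 → I
  i=16: K-C =  8 → I
  i=17: B-C = 25 → Z
  i=18: D-A =  3 → D
  i=19: R-A = 17 → R
  i=20: G-Y =  8 → I
  i=21: U-M =  8 → I
  i=22: E-F = 25 → Z
  i=23: I-F =  3 → D
  i=24: D-M = 17 → R
  i=25: M-E =  8 → I
  shifts repeat with period 5: IIZDR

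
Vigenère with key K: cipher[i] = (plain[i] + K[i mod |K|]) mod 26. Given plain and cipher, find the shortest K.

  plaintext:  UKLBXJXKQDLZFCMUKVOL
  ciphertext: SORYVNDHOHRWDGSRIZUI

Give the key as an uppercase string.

YEGX

  i= 0: S-U = 24 → Y
  i= 1: O-K =  4 → E
  i= 2: R-L =  6 → G
  i= 3: Y-B = 23 → X
  i= 4: V-X = 24 → Y
  i= 5: N-J =  4 → E
  i= 6: D-X =  6 → G
  i= 7: H-K = 23 → X
  i= 8: O-Q = 24 → Y
  i= 9: H-D =  4 → E
  i=10: R-L =  6 → G
  i=11: W-Z = 23 → X
  i=12: D-F = 24 → Y
  i=13: G-C =  4 → E
  i=14: S-M =  6 → G
  i=15: R-U = 23 → X
  i=16: I-K = 24 → Y
  i=17: Z-V =  4 → E
  i=18: U-O =  6 → G
  i=19: I-L = 23 → X
  shifts repeat with period 4: YEGX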